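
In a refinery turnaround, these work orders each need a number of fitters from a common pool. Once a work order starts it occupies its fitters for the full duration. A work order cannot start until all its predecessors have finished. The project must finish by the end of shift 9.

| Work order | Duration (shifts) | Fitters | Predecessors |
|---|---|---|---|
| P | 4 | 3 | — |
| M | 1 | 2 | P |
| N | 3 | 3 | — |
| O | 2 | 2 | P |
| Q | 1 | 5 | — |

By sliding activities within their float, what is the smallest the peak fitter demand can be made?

5

Early-start (P@1, M@5, N@1, O@5, Q@1) gives peak 11: s1:11  s2:6  s3:6  s4:3  s5:4  s6:2  s7:0  s8:0  s9:0.
Shift N→5, O→6, Q→8.
Schedule P@1, M@5, N@5, O@6, Q@8: s1:3  s2:3  s3:3  s4:3  s5:5  s6:5  s7:5  s8:5  s9:0 — peak 5.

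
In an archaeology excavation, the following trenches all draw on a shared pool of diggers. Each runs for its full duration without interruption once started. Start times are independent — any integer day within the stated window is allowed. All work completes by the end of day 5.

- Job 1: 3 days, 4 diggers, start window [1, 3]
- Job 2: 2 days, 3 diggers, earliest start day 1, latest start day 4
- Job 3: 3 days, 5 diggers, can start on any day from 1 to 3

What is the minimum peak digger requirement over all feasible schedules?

9

Early-start (Job 1@1, Job 2@1, Job 3@1) gives peak 12: d1:12  d2:12  d3:9  d4:0  d5:0.
Shift Job 3→3.
Schedule Job 1@1, Job 2@1, Job 3@3: d1:7  d2:7  d3:9  d4:5  d5:5 — peak 9.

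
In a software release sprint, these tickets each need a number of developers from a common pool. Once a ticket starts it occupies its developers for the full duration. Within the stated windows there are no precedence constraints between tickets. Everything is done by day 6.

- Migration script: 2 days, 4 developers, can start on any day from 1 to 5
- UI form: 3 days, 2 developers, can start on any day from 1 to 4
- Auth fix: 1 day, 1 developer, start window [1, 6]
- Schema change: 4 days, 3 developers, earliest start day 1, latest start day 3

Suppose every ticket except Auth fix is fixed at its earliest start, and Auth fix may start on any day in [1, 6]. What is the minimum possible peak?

Auth fix@1: d1:10  d2:9  d3:5  d4:3  d5:0  d6:0 → peak 10
Auth fix@2: d1:9  d2:10  d3:5  d4:3  d5:0  d6:0 → peak 10
Auth fix@3: d1:9  d2:9  d3:6  d4:3  d5:0  d6:0 → peak 9
Auth fix@4: d1:9  d2:9  d3:5  d4:4  d5:0  d6:0 → peak 9
Auth fix@5: d1:9  d2:9  d3:5  d4:3  d5:1  d6:0 → peak 9
Auth fix@6: d1:9  d2:9  d3:5  d4:3  d5:0  d6:1 → peak 9
Best is Auth fix@3, peak 9.

9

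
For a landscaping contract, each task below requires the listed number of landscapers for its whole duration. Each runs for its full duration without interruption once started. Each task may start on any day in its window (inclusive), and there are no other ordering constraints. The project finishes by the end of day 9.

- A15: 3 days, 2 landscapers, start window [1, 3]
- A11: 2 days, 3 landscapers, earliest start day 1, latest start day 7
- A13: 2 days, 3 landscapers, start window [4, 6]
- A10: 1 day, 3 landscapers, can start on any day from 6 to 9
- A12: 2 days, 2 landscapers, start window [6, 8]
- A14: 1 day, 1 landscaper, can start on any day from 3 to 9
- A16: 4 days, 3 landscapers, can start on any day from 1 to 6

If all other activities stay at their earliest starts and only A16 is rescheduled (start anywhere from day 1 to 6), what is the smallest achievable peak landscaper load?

A16@1: d1:8  d2:8  d3:6  d4:6  d5:3  d6:5  d7:2  d8:0  d9:0 → peak 8
A16@2: d1:5  d2:8  d3:6  d4:6  d5:6  d6:5  d7:2  d8:0  d9:0 → peak 8
A16@3: d1:5  d2:5  d3:6  d4:6  d5:6  d6:8  d7:2  d8:0  d9:0 → peak 8
A16@4: d1:5  d2:5  d3:3  d4:6  d5:6  d6:8  d7:5  d8:0  d9:0 → peak 8
A16@5: d1:5  d2:5  d3:3  d4:3  d5:6  d6:8  d7:5  d8:3  d9:0 → peak 8
A16@6: d1:5  d2:5  d3:3  d4:3  d5:3  d6:8  d7:5  d8:3  d9:3 → peak 8
Best is A16@1, peak 8.

8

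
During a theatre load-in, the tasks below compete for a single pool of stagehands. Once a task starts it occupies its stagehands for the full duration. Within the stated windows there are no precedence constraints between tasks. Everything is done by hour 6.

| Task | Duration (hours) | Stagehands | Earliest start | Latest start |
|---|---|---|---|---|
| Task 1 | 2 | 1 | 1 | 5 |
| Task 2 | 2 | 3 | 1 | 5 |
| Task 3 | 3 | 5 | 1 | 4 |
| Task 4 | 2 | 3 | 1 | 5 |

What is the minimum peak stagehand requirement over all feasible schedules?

6

Early-start (Task 1@1, Task 2@1, Task 3@1, Task 4@1) gives peak 12: h1:12  h2:12  h3:5  h4:0  h5:0  h6:0.
Shift Task 2→4, Task 4→4.
Schedule Task 1@1, Task 2@4, Task 3@1, Task 4@4: h1:6  h2:6  h3:5  h4:6  h5:6  h6:0 — peak 6.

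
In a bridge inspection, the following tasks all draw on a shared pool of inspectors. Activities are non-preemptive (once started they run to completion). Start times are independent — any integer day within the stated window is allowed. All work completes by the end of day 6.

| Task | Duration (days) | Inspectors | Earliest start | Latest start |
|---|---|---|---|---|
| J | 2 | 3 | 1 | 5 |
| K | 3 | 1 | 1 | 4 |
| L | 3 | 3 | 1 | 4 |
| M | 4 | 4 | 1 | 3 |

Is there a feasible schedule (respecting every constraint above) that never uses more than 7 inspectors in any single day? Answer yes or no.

yes

Schedule J@1, K@1, L@4, M@3: d1:4  d2:4  d3:5  d4:7  d5:7  d6:7 — peak 7 ≤ 7.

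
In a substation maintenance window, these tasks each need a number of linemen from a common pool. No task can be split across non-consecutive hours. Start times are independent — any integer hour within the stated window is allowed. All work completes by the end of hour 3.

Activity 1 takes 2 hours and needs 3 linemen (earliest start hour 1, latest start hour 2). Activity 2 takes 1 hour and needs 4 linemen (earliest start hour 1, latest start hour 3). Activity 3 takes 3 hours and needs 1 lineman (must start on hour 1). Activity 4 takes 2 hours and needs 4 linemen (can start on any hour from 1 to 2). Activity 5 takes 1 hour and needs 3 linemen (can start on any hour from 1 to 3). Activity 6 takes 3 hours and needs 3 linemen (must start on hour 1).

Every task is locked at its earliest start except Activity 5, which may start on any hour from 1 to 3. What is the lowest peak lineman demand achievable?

Activity 5@1: h1:18  h2:11  h3:4 → peak 18
Activity 5@2: h1:15  h2:14  h3:4 → peak 15
Activity 5@3: h1:15  h2:11  h3:7 → peak 15
Best is Activity 5@2, peak 15.

15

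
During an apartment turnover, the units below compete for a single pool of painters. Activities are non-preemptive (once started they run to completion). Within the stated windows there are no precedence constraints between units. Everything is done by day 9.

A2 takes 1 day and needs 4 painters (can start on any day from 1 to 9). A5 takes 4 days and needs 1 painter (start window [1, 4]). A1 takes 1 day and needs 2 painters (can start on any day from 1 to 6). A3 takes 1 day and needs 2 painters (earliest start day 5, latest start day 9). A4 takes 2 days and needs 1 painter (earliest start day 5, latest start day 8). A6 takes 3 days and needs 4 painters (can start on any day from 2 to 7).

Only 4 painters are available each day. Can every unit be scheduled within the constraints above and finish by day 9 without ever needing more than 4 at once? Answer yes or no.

yes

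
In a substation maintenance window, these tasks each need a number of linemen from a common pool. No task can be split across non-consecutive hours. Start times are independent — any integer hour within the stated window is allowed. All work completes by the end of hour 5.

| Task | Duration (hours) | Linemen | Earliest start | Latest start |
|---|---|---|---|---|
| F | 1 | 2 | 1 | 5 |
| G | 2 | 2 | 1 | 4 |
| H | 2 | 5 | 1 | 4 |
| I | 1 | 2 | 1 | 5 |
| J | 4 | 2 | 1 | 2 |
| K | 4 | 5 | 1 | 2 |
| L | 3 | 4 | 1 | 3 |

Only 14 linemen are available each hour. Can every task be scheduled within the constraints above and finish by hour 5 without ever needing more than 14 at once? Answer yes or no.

Schedule F@1, G@1, H@4, I@1, J@1, K@2, L@1: h1:12  h2:13  h3:11  h4:12  h5:10 — peak 13 ≤ 14.

yes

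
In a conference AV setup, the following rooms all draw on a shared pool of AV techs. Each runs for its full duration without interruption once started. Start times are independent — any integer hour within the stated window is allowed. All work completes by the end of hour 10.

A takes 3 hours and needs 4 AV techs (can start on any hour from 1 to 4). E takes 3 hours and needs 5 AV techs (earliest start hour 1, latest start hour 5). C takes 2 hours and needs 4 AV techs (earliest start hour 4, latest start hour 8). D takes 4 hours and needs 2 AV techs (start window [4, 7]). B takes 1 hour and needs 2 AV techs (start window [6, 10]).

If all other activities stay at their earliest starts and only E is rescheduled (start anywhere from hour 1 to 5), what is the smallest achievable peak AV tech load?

9

E@1: h1:9  h2:9  h3:9  h4:6  h5:6  h6:4  h7:2  h8:0  h9:0  h10:0 → peak 9
E@2: h1:4  h2:9  h3:9  h4:11  h5:6  h6:4  h7:2  h8:0  h9:0  h10:0 → peak 11
E@3: h1:4  h2:4  h3:9  h4:11  h5:11  h6:4  h7:2  h8:0  h9:0  h10:0 → peak 11
E@4: h1:4  h2:4  h3:4  h4:11  h5:11  h6:9  h7:2  h8:0  h9:0  h10:0 → peak 11
E@5: h1:4  h2:4  h3:4  h4:6  h5:11  h6:9  h7:7  h8:0  h9:0  h10:0 → peak 11
Best is E@1, peak 9.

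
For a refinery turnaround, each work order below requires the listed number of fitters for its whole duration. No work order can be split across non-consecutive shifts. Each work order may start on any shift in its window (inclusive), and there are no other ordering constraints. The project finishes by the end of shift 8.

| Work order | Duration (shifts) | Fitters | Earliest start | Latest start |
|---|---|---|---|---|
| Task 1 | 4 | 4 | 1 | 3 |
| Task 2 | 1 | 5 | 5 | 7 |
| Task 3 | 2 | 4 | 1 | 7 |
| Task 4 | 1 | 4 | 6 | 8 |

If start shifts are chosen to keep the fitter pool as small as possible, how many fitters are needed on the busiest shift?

Early-start (Task 1@1, Task 2@5, Task 3@1, Task 4@6) gives peak 8: s1:8  s2:8  s3:4  s4:4  s5:5  s6:4  s7:0  s8:0.
Shift Task 3→6, Task 4→8.
Schedule Task 1@1, Task 2@5, Task 3@6, Task 4@8: s1:4  s2:4  s3:4  s4:4  s5:5  s6:4  s7:4  s8:4 — peak 5.
Total fitter-shifts = 33 over 8 shifts ⇒ peak ≥ ⌈33/8⌉ = 5, so 5 is optimal.

5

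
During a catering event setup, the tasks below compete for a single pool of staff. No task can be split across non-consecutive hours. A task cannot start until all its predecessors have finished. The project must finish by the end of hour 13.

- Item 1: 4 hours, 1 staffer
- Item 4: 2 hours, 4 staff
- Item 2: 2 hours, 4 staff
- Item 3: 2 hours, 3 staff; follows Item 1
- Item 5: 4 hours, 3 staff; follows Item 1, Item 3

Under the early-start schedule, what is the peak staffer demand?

Early-start schedule: Item 1@1, Item 4@1, Item 2@1, Item 3@5, Item 5@7.
Load per hour: hour 1: 9, hour 2: 9, hour 3: 1, hour 4: 1, hour 5: 3, hour 6: 3, hour 7: 3, hour 8: 3, hour 9: 3, hour 10: 3, hour 11: 0, hour 12: 0, hour 13: 0.
Peak is 9.

9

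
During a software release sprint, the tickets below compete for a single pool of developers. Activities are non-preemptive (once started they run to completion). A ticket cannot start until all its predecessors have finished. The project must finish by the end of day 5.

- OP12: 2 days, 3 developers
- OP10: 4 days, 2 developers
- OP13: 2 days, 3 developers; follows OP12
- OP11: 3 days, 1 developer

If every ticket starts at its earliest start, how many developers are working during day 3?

6

At early start, day 3 has: OP10, OP13, OP11.
Demand: 2 + 3 + 1 = 6.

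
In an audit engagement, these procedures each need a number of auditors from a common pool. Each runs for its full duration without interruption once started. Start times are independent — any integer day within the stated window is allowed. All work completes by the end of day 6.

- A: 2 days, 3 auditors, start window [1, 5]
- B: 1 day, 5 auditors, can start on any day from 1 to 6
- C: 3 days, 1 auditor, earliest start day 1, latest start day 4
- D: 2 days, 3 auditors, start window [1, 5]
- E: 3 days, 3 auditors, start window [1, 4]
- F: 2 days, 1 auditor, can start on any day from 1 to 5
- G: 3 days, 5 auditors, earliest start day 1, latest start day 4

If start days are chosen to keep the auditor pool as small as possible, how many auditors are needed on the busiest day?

8

Early-start (A@1, B@1, C@1, D@1, E@1, F@1, G@1) gives peak 21: d1:21  d2:16  d3:9  d4:0  d5:0  d6:0.
Shift B→3, E→4, G→4.
Schedule A@1, B@3, C@1, D@1, E@4, F@1, G@4: d1:8  d2:8  d3:6  d4:8  d5:8  d6:8 — peak 8.
Total auditor-days = 46 over 6 days ⇒ peak ≥ ⌈46/6⌉ = 8, so 8 is optimal.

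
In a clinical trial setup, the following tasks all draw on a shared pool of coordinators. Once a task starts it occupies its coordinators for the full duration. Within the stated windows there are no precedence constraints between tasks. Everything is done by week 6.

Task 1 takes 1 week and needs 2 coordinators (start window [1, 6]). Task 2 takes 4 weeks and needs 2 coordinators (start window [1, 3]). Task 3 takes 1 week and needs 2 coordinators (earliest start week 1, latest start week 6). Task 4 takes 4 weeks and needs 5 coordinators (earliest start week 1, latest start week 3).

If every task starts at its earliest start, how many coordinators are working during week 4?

At early start, week 4 has: Task 2, Task 4.
Demand: 2 + 5 = 7.

7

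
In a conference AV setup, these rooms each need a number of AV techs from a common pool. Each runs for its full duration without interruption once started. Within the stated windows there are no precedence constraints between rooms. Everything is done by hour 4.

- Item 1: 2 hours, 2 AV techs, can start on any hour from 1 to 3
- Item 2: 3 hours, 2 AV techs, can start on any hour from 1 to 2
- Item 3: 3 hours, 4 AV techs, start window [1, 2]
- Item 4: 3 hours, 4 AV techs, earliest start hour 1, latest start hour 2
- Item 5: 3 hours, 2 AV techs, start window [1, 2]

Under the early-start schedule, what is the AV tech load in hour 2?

At early start, hour 2 has: Item 1, Item 2, Item 3, Item 4, Item 5.
Demand: 2 + 2 + 4 + 4 + 2 = 14.

14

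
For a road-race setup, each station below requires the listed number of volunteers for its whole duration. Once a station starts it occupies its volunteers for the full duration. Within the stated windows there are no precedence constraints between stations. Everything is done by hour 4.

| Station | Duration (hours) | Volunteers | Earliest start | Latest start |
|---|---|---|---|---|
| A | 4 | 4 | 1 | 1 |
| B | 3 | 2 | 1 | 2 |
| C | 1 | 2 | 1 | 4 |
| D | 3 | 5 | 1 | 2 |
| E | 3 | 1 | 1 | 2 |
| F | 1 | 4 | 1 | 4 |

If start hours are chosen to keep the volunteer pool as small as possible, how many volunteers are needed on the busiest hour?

Early-start (A@1, B@1, C@1, D@1, E@1, F@1) gives peak 18: h1:18  h2:12  h3:12  h4:4.
Shift D→2, E→2.
Schedule A@1, B@1, C@1, D@2, E@2, F@1: h1:12  h2:12  h3:12  h4:10 — peak 12.
Total volunteer-hours = 46 over 4 hours ⇒ peak ≥ ⌈46/4⌉ = 12, so 12 is optimal.

12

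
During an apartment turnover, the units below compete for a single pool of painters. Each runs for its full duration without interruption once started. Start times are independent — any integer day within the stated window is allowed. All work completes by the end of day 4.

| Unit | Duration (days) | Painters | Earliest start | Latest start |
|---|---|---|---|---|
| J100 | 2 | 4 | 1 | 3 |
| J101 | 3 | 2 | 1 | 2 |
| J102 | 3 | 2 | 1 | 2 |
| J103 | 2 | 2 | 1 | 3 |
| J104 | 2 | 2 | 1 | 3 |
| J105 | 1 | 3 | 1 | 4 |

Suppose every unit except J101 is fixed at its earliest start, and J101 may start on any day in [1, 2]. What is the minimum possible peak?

13

J101@1: d1:15  d2:12  d3:4  d4:0 → peak 15
J101@2: d1:13  d2:12  d3:4  d4:2 → peak 13
Best is J101@2, peak 13.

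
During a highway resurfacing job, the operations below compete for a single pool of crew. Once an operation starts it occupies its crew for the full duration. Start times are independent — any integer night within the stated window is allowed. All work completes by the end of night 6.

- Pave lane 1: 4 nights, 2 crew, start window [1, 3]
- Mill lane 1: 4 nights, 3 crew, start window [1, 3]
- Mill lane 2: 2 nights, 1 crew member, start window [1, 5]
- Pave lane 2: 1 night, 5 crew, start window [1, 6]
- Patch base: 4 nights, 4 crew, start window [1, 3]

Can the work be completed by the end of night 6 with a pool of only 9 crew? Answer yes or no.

yes

Schedule Pave lane 1@1, Mill lane 1@1, Mill lane 2@1, Pave lane 2@5, Patch base@3: n1:6  n2:6  n3:9  n4:9  n5:9  n6:4 — peak 9 ≤ 9.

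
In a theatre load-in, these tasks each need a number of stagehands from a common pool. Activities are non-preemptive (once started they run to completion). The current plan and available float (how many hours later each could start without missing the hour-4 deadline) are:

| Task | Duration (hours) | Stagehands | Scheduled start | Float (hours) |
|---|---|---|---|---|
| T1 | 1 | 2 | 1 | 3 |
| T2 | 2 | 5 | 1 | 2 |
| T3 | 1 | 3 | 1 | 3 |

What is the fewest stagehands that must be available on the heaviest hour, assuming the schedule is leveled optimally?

5

Early-start (T1@1, T2@1, T3@1) gives peak 10: h1:10  h2:5  h3:0  h4:0.
Shift T2→2.
Schedule T1@1, T2@2, T3@1: h1:5  h2:5  h3:5  h4:0 — peak 5.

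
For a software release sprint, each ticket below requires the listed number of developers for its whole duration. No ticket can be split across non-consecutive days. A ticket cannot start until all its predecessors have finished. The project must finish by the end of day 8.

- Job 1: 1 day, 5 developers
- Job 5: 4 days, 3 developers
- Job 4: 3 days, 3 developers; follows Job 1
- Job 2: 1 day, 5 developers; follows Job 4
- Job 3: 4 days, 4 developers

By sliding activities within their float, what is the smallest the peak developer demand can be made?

Early-start (Job 1@1, Job 5@1, Job 4@2, Job 2@5, Job 3@1) gives peak 12: d1:12  d2:10  d3:10  d4:10  d5:5  d6:0  d7:0  d8:0.
Shift Job 4→5, Job 2→8, Job 3→2.
Schedule Job 1@1, Job 5@1, Job 4@5, Job 2@8, Job 3@2: d1:8  d2:7  d3:7  d4:7  d5:7  d6:3  d7:3  d8:5 — peak 8.

8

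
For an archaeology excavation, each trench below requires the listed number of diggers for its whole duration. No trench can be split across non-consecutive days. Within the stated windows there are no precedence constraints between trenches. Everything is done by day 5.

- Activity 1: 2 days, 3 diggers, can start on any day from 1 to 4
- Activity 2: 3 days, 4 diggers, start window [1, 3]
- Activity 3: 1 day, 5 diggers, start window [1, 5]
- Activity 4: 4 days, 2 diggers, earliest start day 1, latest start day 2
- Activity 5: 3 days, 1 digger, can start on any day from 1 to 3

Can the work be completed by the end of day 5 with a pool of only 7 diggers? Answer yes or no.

The minimum achievable peak is 8; 7 < 8, so no feasible schedule stays within the cap.

no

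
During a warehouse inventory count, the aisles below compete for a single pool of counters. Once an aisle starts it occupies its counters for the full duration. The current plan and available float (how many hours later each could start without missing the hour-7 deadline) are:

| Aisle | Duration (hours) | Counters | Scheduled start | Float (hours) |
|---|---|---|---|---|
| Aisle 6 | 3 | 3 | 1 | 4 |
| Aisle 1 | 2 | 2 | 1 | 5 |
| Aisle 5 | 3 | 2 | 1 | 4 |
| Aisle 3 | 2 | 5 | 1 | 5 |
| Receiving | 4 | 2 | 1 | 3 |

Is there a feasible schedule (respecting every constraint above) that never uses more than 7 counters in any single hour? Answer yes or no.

yes

Schedule Aisle 6@1, Aisle 1@1, Aisle 5@1, Aisle 3@4, Receiving@3: h1:7  h2:7  h3:7  h4:7  h5:7  h6:2  h7:0 — peak 7 ≤ 7.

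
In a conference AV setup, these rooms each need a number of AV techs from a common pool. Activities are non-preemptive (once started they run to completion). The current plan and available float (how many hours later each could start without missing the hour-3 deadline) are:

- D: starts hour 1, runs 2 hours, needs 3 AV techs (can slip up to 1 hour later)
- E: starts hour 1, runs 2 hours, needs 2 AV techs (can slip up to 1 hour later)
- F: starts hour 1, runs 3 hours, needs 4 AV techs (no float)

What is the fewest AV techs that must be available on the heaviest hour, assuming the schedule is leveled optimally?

9

Schedule D@1, E@1, F@1: h1:9  h2:9  h3:4 — peak 9.
No arrangement of the 4 feasible schedules does better.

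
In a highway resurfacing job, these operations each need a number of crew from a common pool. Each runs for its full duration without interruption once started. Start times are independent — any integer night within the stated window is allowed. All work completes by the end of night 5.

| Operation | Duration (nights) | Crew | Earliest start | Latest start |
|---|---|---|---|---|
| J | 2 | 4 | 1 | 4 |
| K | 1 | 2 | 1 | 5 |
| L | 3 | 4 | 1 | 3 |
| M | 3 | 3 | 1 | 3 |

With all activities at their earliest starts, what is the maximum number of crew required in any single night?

Early-start schedule: J@1, K@1, L@1, M@1.
Load per night: night 1: 13, night 2: 11, night 3: 7, night 4: 0, night 5: 0.
Peak is 13.

13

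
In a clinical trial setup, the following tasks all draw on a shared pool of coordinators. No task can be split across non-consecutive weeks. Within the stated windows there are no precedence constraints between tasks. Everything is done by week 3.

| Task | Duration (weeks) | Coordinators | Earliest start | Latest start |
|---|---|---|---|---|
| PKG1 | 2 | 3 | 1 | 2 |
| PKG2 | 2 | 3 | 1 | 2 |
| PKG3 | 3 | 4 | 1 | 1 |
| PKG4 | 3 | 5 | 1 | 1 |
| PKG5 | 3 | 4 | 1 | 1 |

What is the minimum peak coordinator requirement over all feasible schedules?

19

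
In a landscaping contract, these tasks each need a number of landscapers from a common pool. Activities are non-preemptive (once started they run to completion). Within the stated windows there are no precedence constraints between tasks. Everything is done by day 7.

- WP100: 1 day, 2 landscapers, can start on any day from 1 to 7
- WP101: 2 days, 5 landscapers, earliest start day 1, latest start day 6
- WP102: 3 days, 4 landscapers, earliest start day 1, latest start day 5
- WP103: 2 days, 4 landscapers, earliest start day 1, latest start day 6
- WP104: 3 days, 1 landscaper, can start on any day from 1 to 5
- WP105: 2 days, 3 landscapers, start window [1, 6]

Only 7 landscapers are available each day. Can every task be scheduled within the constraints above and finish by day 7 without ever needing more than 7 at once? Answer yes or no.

yes

Schedule WP100@1, WP101@1, WP102@3, WP103@6, WP104@2, WP105@5: d1:7  d2:6  d3:5  d4:5  d5:7  d6:7  d7:4 — peak 7 ≤ 7.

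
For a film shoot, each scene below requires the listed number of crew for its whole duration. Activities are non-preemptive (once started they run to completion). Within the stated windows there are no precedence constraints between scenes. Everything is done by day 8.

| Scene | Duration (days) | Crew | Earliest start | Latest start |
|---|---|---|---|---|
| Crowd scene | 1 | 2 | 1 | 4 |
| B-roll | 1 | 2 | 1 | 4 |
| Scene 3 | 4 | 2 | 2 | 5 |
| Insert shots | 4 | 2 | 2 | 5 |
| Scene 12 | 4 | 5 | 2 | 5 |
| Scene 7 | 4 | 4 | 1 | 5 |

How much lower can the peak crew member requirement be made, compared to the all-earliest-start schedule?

Early-start peak: d1:8  d2:13  d3:13  d4:13  d5:9  d6:0  d7:0  d8:0 ⇒ 13.
Leveled (Crowd scene@1, B-roll@1, Scene 3@2, Insert shots@2, Scene 12@5, Scene 7@1): d1:8  d2:8  d3:8  d4:8  d5:9  d6:5  d7:5  d8:5 ⇒ 9.
Reduction 13 − 9 = 4.

4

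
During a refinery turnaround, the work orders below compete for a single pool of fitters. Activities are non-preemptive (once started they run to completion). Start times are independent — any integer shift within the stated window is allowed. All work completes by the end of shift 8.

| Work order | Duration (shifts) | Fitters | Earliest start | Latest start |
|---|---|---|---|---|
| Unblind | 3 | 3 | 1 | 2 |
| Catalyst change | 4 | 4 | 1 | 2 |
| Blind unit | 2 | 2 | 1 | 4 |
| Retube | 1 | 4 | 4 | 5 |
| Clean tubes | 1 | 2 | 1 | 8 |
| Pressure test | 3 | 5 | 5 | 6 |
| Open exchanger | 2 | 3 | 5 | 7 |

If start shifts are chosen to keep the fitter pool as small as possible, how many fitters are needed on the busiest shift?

Early-start (Unblind@1, Catalyst change@1, Blind unit@1, Retube@4, Clean tubes@1, Pressure test@5, Open exchanger@5) gives peak 11: s1:11  s2:9  s3:7  s4:8  s5:8  s6:8  s7:5  s8:0.
Shift Blind unit→4, Retube→5, Clean tubes→4, Pressure test→6, Open exchanger→6.
Schedule Unblind@1, Catalyst change@1, Blind unit@4, Retube@5, Clean tubes@4, Pressure test@6, Open exchanger@6: s1:7  s2:7  s3:7  s4:8  s5:6  s6:8  s7:8  s8:5 — peak 8.

8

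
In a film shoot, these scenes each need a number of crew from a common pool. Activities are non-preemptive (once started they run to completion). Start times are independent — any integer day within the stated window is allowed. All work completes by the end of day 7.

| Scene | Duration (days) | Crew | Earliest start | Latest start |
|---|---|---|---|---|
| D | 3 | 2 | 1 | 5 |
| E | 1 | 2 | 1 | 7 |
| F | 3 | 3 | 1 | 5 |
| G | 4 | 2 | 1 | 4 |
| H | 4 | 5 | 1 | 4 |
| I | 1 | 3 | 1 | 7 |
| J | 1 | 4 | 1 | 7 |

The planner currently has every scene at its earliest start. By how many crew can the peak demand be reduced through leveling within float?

Early-start peak: d1:21  d2:12  d3:12  d4:7  d5:0  d6:0  d7:0 ⇒ 21.
Leveled (D@1, E@1, F@5, G@1, H@4, I@2, J@3): d1:6  d2:7  d3:8  d4:7  d5:8  d6:8  d7:8 ⇒ 8.
Reduction 21 − 8 = 13.

13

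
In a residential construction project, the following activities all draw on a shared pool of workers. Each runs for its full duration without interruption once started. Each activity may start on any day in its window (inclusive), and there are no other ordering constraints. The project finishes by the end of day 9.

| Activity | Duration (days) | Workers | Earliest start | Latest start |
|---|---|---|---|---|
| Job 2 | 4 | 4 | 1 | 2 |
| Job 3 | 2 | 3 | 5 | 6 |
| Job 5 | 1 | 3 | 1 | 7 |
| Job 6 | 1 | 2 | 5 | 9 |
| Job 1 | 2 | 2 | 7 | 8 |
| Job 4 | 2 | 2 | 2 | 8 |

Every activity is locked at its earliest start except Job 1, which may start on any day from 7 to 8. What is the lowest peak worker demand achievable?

Job 1@7: d1:7  d2:6  d3:6  d4:4  d5:5  d6:3  d7:2  d8:2  d9:0 → peak 7
Job 1@8: d1:7  d2:6  d3:6  d4:4  d5:5  d6:3  d7:0  d8:2  d9:2 → peak 7
Best is Job 1@7, peak 7.

7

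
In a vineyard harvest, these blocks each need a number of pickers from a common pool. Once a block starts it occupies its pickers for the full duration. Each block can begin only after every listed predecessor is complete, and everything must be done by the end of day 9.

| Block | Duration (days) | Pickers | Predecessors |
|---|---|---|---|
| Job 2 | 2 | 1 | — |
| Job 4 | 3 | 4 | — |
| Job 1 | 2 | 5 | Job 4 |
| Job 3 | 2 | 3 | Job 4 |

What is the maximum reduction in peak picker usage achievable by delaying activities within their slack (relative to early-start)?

3

Early-start peak: d1:5  d2:5  d3:4  d4:8  d5:8  d6:0  d7:0  d8:0  d9:0 ⇒ 8.
Leveled (Job 2@1, Job 4@1, Job 1@4, Job 3@6): d1:5  d2:5  d3:4  d4:5  d5:5  d6:3  d7:3  d8:0  d9:0 ⇒ 5.
Reduction 8 − 5 = 3.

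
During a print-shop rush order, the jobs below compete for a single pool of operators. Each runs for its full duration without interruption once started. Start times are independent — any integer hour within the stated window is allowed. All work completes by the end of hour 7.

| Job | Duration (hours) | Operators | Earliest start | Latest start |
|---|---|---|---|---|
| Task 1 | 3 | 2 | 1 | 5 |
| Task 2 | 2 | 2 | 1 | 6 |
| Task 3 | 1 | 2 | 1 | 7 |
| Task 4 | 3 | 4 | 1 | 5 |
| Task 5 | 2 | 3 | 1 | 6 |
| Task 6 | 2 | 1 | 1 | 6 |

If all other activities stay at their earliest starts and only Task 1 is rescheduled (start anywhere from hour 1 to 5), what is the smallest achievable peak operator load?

Task 1@1: h1:14  h2:12  h3:6  h4:0  h5:0  h6:0  h7:0 → peak 14
Task 1@2: h1:12  h2:12  h3:6  h4:2  h5:0  h6:0  h7:0 → peak 12
Task 1@3: h1:12  h2:10  h3:6  h4:2  h5:2  h6:0  h7:0 → peak 12
Task 1@4: h1:12  h2:10  h3:4  h4:2  h5:2  h6:2  h7:0 → peak 12
Task 1@5: h1:12  h2:10  h3:4  h4:0  h5:2  h6:2  h7:2 → peak 12
Best is Task 1@2, peak 12.

12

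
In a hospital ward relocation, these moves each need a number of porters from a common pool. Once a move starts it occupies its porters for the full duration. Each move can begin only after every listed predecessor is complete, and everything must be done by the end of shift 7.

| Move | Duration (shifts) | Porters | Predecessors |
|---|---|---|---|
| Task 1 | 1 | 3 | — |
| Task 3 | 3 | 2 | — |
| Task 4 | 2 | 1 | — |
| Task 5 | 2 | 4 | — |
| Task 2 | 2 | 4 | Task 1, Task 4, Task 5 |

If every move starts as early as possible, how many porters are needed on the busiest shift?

10

Early-start schedule: Task 1@1, Task 3@1, Task 4@1, Task 5@1, Task 2@3.
Load per shift: shift 1: 10, shift 2: 7, shift 3: 6, shift 4: 4, shift 5: 0, shift 6: 0, shift 7: 0.
Peak is 10.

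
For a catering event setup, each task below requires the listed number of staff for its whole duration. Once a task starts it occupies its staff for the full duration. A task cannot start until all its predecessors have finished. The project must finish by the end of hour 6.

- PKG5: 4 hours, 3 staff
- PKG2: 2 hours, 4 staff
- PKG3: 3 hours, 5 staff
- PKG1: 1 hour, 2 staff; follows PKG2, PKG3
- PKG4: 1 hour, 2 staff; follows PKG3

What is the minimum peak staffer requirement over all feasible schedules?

8

Early-start (PKG5@1, PKG2@1, PKG3@1, PKG1@4, PKG4@4) gives peak 12: h1:12  h2:12  h3:8  h4:7  h5:0  h6:0.
Shift PKG3→3, PKG1→6, PKG4→6.
Schedule PKG5@1, PKG2@1, PKG3@3, PKG1@6, PKG4@6: h1:7  h2:7  h3:8  h4:8  h5:5  h6:4 — peak 8.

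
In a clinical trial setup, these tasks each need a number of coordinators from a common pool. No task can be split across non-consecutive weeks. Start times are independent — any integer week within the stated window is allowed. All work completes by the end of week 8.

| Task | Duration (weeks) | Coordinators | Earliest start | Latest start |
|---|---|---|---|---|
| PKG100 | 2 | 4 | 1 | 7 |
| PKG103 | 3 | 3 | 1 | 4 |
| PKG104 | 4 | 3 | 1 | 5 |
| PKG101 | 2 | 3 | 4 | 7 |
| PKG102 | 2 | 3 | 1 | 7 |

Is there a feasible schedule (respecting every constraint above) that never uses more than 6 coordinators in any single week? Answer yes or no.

Schedule PKG100@1, PKG103@3, PKG104@3, PKG101@6, PKG102@7: w1:4  w2:4  w3:6  w4:6  w5:6  w6:6  w7:6  w8:3 — peak 6 ≤ 6.

yes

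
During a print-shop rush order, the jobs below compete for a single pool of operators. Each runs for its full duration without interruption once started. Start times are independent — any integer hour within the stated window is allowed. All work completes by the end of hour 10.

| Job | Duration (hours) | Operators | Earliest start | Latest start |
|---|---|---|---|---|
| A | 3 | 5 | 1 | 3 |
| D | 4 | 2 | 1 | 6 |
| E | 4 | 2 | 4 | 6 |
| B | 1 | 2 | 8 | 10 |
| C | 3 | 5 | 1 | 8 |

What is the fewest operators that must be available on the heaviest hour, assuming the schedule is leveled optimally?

7

Early-start (A@1, D@1, E@4, B@8, C@1) gives peak 12: h1:12  h2:12  h3:12  h4:4  h5:2  h6:2  h7:2  h8:2  h9:0  h10:0.
Shift C→5.
Schedule A@1, D@1, E@4, B@8, C@5: h1:7  h2:7  h3:7  h4:4  h5:7  h6:7  h7:7  h8:2  h9:0  h10:0 — peak 7.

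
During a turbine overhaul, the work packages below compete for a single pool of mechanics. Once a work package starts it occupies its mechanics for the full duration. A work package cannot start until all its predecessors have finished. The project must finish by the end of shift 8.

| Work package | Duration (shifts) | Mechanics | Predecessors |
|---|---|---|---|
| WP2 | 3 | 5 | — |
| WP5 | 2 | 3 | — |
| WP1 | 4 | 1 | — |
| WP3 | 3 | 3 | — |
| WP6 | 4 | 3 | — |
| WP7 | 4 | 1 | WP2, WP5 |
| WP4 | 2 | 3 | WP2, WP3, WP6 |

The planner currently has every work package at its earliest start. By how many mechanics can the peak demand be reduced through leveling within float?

7

Early-start peak: s1:15  s2:15  s3:12  s4:5  s5:4  s6:4  s7:1  s8:0 ⇒ 15.
Leveled (WP2@1, WP5@1, WP1@4, WP3@4, WP6@3, WP7@4, WP4@7): s1:8  s2:8  s3:8  s4:8  s5:8  s6:8  s7:5  s8:3 ⇒ 8.
Reduction 15 − 8 = 7.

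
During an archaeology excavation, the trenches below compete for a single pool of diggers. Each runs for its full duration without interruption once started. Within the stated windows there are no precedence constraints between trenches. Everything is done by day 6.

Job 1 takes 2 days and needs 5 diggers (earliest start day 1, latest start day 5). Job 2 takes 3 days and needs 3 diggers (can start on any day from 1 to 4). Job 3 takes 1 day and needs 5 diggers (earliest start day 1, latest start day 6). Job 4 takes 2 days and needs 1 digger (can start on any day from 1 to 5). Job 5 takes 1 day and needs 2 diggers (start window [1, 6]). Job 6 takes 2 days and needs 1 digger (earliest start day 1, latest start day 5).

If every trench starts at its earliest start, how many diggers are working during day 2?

At early start, day 2 has: Job 1, Job 2, Job 4, Job 6.
Demand: 5 + 3 + 1 + 1 = 10.

10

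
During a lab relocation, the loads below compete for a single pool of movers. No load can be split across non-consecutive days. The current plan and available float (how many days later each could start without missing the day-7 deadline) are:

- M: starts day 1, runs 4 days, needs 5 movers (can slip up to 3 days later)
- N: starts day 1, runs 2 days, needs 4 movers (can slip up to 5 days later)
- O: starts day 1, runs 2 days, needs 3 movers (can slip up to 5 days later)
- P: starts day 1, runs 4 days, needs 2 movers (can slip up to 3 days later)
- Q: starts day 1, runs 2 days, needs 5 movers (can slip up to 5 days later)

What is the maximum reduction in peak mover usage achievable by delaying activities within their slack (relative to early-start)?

9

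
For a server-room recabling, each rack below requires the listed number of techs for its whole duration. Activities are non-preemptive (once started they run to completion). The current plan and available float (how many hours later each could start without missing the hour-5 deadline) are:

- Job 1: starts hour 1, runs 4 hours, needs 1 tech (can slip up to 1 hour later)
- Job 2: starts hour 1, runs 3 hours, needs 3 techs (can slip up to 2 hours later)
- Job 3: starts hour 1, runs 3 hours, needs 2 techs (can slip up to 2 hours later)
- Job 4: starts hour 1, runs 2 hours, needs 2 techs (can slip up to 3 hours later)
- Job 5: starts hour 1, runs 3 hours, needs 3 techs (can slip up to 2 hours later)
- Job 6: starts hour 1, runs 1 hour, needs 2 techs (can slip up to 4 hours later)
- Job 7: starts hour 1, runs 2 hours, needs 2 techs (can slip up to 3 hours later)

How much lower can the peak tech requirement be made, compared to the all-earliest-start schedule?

6

Early-start peak: h1:15  h2:13  h3:9  h4:1  h5:0 ⇒ 15.
Leveled (Job 1@1, Job 2@1, Job 3@1, Job 4@1, Job 5@3, Job 6@4, Job 7@4): h1:8  h2:8  h3:9  h4:8  h5:5 ⇒ 9.
Reduction 15 − 9 = 6.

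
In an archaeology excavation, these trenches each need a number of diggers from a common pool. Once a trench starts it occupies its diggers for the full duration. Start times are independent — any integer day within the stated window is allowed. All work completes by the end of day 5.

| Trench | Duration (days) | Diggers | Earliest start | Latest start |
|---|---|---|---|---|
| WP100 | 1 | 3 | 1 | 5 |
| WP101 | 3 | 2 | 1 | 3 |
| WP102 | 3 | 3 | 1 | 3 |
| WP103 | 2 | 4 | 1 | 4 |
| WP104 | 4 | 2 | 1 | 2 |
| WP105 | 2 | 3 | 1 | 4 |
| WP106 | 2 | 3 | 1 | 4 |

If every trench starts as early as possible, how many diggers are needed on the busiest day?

Early-start schedule: WP100@1, WP101@1, WP102@1, WP103@1, WP104@1, WP105@1, WP106@1.
Load per day: day 1: 20, day 2: 17, day 3: 7, day 4: 2, day 5: 0.
Peak is 20.

20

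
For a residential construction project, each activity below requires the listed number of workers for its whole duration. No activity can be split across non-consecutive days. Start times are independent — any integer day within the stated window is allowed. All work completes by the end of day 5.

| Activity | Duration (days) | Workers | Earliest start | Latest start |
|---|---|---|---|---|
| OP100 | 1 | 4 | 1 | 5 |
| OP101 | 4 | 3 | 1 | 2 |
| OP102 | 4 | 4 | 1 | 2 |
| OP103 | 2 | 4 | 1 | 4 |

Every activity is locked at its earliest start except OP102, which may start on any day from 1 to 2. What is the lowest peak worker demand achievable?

11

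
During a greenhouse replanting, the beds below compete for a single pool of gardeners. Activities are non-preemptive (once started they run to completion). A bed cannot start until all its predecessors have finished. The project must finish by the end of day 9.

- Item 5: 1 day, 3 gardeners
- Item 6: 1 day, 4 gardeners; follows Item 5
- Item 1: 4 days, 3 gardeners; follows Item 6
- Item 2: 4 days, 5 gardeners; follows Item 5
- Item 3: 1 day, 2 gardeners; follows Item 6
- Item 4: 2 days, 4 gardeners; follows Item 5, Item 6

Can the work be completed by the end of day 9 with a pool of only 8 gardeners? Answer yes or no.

yes

Schedule Item 5@1, Item 6@2, Item 1@3, Item 2@3, Item 3@7, Item 4@7: d1:3  d2:4  d3:8  d4:8  d5:8  d6:8  d7:6  d8:4  d9:0 — peak 8 ≤ 8.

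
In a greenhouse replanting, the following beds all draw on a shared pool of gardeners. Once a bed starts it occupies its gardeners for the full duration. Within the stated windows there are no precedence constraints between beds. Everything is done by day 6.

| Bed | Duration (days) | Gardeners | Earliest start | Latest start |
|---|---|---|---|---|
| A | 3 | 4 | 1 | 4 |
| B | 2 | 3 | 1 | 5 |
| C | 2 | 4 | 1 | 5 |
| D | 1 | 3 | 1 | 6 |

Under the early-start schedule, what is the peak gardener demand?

Early-start schedule: A@1, B@1, C@1, D@1.
Load per day: day 1: 14, day 2: 11, day 3: 4, day 4: 0, day 5: 0, day 6: 0.
Peak is 14.

14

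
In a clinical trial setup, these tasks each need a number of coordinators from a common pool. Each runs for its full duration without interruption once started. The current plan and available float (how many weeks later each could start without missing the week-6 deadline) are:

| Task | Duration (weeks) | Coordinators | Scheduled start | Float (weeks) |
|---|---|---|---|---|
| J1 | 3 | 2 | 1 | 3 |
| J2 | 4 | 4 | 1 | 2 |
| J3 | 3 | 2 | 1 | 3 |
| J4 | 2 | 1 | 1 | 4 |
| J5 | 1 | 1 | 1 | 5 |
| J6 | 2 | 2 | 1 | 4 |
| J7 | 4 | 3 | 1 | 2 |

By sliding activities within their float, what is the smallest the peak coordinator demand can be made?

9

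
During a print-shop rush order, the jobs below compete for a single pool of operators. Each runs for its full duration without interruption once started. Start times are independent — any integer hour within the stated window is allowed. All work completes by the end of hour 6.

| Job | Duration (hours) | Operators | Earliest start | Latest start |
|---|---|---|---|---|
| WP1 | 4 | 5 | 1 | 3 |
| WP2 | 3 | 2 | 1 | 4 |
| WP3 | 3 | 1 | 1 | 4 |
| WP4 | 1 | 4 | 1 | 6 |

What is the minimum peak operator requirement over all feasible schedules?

7

Early-start (WP1@1, WP2@1, WP3@1, WP4@1) gives peak 12: h1:12  h2:8  h3:8  h4:5  h5:0  h6:0.
Shift WP3→4, WP4→5.
Schedule WP1@1, WP2@1, WP3@4, WP4@5: h1:7  h2:7  h3:7  h4:6  h5:5  h6:1 — peak 7.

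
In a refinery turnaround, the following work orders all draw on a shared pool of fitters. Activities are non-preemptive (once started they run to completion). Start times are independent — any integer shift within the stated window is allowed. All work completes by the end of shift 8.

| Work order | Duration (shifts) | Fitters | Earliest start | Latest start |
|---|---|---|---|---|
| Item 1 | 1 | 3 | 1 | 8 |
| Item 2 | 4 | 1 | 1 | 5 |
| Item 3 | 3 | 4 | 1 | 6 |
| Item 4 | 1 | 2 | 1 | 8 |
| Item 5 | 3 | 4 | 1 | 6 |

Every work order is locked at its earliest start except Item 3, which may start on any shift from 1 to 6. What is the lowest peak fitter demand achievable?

10

Item 3@1: s1:14  s2:9  s3:9  s4:1  s5:0  s6:0  s7:0  s8:0 → peak 14
Item 3@2: s1:10  s2:9  s3:9  s4:5  s5:0  s6:0  s7:0  s8:0 → peak 10
Item 3@3: s1:10  s2:5  s3:9  s4:5  s5:4  s6:0  s7:0  s8:0 → peak 10
Item 3@4: s1:10  s2:5  s3:5  s4:5  s5:4  s6:4  s7:0  s8:0 → peak 10
Item 3@5: s1:10  s2:5  s3:5  s4:1  s5:4  s6:4  s7:4  s8:0 → peak 10
Item 3@6: s1:10  s2:5  s3:5  s4:1  s5:0  s6:4  s7:4  s8:4 → peak 10
Best is Item 3@2, peak 10.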